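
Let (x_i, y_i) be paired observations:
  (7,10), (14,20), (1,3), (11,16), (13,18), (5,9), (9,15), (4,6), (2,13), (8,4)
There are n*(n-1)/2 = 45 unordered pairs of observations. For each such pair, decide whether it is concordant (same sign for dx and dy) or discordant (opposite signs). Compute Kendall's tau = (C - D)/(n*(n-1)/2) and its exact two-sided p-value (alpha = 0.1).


Step 1: Enumerate the 45 unordered pairs (i,j) with i<j and classify each by sign(x_j-x_i) * sign(y_j-y_i).
  (1,2):dx=+7,dy=+10->C; (1,3):dx=-6,dy=-7->C; (1,4):dx=+4,dy=+6->C; (1,5):dx=+6,dy=+8->C
  (1,6):dx=-2,dy=-1->C; (1,7):dx=+2,dy=+5->C; (1,8):dx=-3,dy=-4->C; (1,9):dx=-5,dy=+3->D
  (1,10):dx=+1,dy=-6->D; (2,3):dx=-13,dy=-17->C; (2,4):dx=-3,dy=-4->C; (2,5):dx=-1,dy=-2->C
  (2,6):dx=-9,dy=-11->C; (2,7):dx=-5,dy=-5->C; (2,8):dx=-10,dy=-14->C; (2,9):dx=-12,dy=-7->C
  (2,10):dx=-6,dy=-16->C; (3,4):dx=+10,dy=+13->C; (3,5):dx=+12,dy=+15->C; (3,6):dx=+4,dy=+6->C
  (3,7):dx=+8,dy=+12->C; (3,8):dx=+3,dy=+3->C; (3,9):dx=+1,dy=+10->C; (3,10):dx=+7,dy=+1->C
  (4,5):dx=+2,dy=+2->C; (4,6):dx=-6,dy=-7->C; (4,7):dx=-2,dy=-1->C; (4,8):dx=-7,dy=-10->C
  (4,9):dx=-9,dy=-3->C; (4,10):dx=-3,dy=-12->C; (5,6):dx=-8,dy=-9->C; (5,7):dx=-4,dy=-3->C
  (5,8):dx=-9,dy=-12->C; (5,9):dx=-11,dy=-5->C; (5,10):dx=-5,dy=-14->C; (6,7):dx=+4,dy=+6->C
  (6,8):dx=-1,dy=-3->C; (6,9):dx=-3,dy=+4->D; (6,10):dx=+3,dy=-5->D; (7,8):dx=-5,dy=-9->C
  (7,9):dx=-7,dy=-2->C; (7,10):dx=-1,dy=-11->C; (8,9):dx=-2,dy=+7->D; (8,10):dx=+4,dy=-2->D
  (9,10):dx=+6,dy=-9->D
Step 2: C = 38, D = 7, total pairs = 45.
Step 3: tau = (C - D)/(n(n-1)/2) = (38 - 7)/45 = 0.688889.
Step 4: Exact two-sided p-value (enumerate n! = 3628800 permutations of y under H0): p = 0.004687.
Step 5: alpha = 0.1. reject H0.

tau_b = 0.6889 (C=38, D=7), p = 0.004687, reject H0.


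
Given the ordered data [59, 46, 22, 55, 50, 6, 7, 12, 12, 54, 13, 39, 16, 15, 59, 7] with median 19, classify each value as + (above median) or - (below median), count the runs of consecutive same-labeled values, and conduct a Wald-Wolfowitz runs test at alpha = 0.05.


Step 1: Compute median = 19; label A = above, B = below.
Labels in order: AAAAABBBBABABBAB  (n_A = 8, n_B = 8)
Step 2: Count runs R = 8.
Step 3: Under H0 (random ordering), E[R] = 2*n_A*n_B/(n_A+n_B) + 1 = 2*8*8/16 + 1 = 9.0000.
        Var[R] = 2*n_A*n_B*(2*n_A*n_B - n_A - n_B) / ((n_A+n_B)^2 * (n_A+n_B-1)) = 14336/3840 = 3.7333.
        SD[R] = 1.9322.
Step 4: Continuity-corrected z = (R + 0.5 - E[R]) / SD[R] = (8 + 0.5 - 9.0000) / 1.9322 = -0.2588.
Step 5: Two-sided p-value via normal approximation = 2*(1 - Phi(|z|)) = 0.795809.
Step 6: alpha = 0.05. fail to reject H0.

R = 8, z = -0.2588, p = 0.795809, fail to reject H0.


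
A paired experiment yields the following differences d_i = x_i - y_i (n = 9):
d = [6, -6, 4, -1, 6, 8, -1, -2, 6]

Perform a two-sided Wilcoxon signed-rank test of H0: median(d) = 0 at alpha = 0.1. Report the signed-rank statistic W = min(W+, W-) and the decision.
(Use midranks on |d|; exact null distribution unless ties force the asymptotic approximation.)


Step 1: Drop any zero differences (none here) and take |d_i|.
|d| = [6, 6, 4, 1, 6, 8, 1, 2, 6]
Step 2: Midrank |d_i| (ties get averaged ranks).
ranks: |6|->6.5, |6|->6.5, |4|->4, |1|->1.5, |6|->6.5, |8|->9, |1|->1.5, |2|->3, |6|->6.5
Step 3: Attach original signs; sum ranks with positive sign and with negative sign.
W+ = 6.5 + 4 + 6.5 + 9 + 6.5 = 32.5
W- = 6.5 + 1.5 + 1.5 + 3 = 12.5
(Check: W+ + W- = 45 should equal n(n+1)/2 = 45.)
Step 4: Test statistic W = min(W+, W-) = 12.5.
Step 5: Ties in |d|, so use the tie-corrected normal approximation.
        E[W] = n(n+1)/4 = 9*10/4 = 22.5.
        Tie groups: |d|=1 (t=2), |d|=6 (t=4); sum(t^3 - t) = 66.
        Var[W] = n(n+1)(2n+1)/24 - sum(t^3-t)/48 = 1710/24 - 66/48 = 69.875.
        z = (W - E[W]) / sqrt(Var[W]) = (12.5 - 22.5) / 8.3591 = -1.1963.
        Two-sided p = 2*Phi(z) = 0.231581.
Step 6: alpha = 0.1. fail to reject H0.

W+ = 32.5, W- = 12.5, W = min = 12.5, p = 0.231581, fail to reject H0.


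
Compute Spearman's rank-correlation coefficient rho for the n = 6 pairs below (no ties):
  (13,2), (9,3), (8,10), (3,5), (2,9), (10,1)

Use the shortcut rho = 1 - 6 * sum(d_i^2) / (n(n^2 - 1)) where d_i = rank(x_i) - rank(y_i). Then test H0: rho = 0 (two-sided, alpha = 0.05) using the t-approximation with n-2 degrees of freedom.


Step 1: Rank x and y separately (midranks; no ties here).
rank(x): 13->6, 9->4, 8->3, 3->2, 2->1, 10->5
rank(y): 2->2, 3->3, 10->6, 5->4, 9->5, 1->1
Step 2: d_i = R_x(i) - R_y(i); compute d_i^2.
  (6-2)^2=16, (4-3)^2=1, (3-6)^2=9, (2-4)^2=4, (1-5)^2=16, (5-1)^2=16
sum(d^2) = 62.
Step 3: rho = 1 - 6*62 / (6*(6^2 - 1)) = 1 - 372/210 = -0.771429.
Step 4: Under H0, t = rho * sqrt((n-2)/(1-rho^2)) = -2.4247 ~ t(4).
Step 5: Two-sided p-value from the t-distribution with 4 df = 0.072397.
Step 6: alpha = 0.05. fail to reject H0.

rho = -0.7714, p = 0.072397, fail to reject H0 at alpha = 0.05.


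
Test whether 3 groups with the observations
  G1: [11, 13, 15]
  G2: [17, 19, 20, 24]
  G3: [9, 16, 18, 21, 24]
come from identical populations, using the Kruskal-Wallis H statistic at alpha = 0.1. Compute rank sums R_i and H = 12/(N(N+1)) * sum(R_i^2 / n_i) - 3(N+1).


Step 1: Combine all N = 12 observations and assign midranks.
sorted (value, group, rank): (9,G3,1), (11,G1,2), (13,G1,3), (15,G1,4), (16,G3,5), (17,G2,6), (18,G3,7), (19,G2,8), (20,G2,9), (21,G3,10), (24,G2,11.5), (24,G3,11.5)
Step 2: Sum ranks within each group.
R_1 = 9 (n_1 = 3)
R_2 = 34.5 (n_2 = 4)
R_3 = 34.5 (n_3 = 5)
Step 3: H = 12/(N(N+1)) * sum(R_i^2/n_i) - 3(N+1)
     = 12/(12*13) * (9^2/3 + 34.5^2/4 + 34.5^2/5) - 3*13
     = 0.076923 * 562.612 - 39
     = 4.277885.
Step 4: Ties present; correction factor C = 1 - 6/(12^3 - 12) = 0.996503. Corrected H = 4.277885 / 0.996503 = 4.292895.
Step 5: Under H0, H ~ chi^2(2); p-value = 0.116899.
Step 6: alpha = 0.1. fail to reject H0.

H = 4.2929, df = 2, p = 0.116899, fail to reject H0.


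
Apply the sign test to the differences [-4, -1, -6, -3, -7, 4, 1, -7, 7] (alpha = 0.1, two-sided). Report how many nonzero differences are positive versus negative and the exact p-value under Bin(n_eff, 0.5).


Step 1: Discard zero differences. Original n = 9; n_eff = number of nonzero differences = 9.
Nonzero differences (with sign): -4, -1, -6, -3, -7, +4, +1, -7, +7
Step 2: Count signs: positive = 3, negative = 6.
Step 3: Under H0: P(positive) = 0.5, so the number of positives S ~ Bin(9, 0.5).
Step 4: Two-sided exact p-value = sum of Bin(9,0.5) probabilities at or below the observed probability = 0.507812.
Step 5: alpha = 0.1. fail to reject H0.

n_eff = 9, pos = 3, neg = 6, p = 0.507812, fail to reject H0.


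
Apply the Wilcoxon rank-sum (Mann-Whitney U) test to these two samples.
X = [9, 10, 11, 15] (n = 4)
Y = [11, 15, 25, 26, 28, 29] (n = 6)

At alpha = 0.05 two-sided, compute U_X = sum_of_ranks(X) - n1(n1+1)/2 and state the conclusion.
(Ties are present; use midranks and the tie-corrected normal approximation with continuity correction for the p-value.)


Step 1: Combine and sort all 10 observations; assign midranks.
sorted (value, group): (9,X), (10,X), (11,X), (11,Y), (15,X), (15,Y), (25,Y), (26,Y), (28,Y), (29,Y)
ranks: 9->1, 10->2, 11->3.5, 11->3.5, 15->5.5, 15->5.5, 25->7, 26->8, 28->9, 29->10
Step 2: Rank sum for X: R1 = 1 + 2 + 3.5 + 5.5 = 12.
Step 3: U_X = R1 - n1(n1+1)/2 = 12 - 4*5/2 = 12 - 10 = 2.
       U_Y = n1*n2 - U_X = 24 - 2 = 22.
Step 4: Ties are present, so use the tie-corrected normal approximation (with continuity correction) for the p-value.
Step 5: p-value = 0.041570; compare to alpha = 0.05. reject H0.

U_X = 2, p = 0.041570, reject H0 at alpha = 0.05.


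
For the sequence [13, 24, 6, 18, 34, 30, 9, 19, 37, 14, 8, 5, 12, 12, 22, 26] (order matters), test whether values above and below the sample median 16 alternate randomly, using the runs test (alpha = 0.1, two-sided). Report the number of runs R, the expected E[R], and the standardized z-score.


Step 1: Compute median = 16; label A = above, B = below.
Labels in order: BABAAABAABBBBBAA  (n_A = 8, n_B = 8)
Step 2: Count runs R = 8.
Step 3: Under H0 (random ordering), E[R] = 2*n_A*n_B/(n_A+n_B) + 1 = 2*8*8/16 + 1 = 9.0000.
        Var[R] = 2*n_A*n_B*(2*n_A*n_B - n_A - n_B) / ((n_A+n_B)^2 * (n_A+n_B-1)) = 14336/3840 = 3.7333.
        SD[R] = 1.9322.
Step 4: Continuity-corrected z = (R + 0.5 - E[R]) / SD[R] = (8 + 0.5 - 9.0000) / 1.9322 = -0.2588.
Step 5: Two-sided p-value via normal approximation = 2*(1 - Phi(|z|)) = 0.795809.
Step 6: alpha = 0.1. fail to reject H0.

R = 8, z = -0.2588, p = 0.795809, fail to reject H0.


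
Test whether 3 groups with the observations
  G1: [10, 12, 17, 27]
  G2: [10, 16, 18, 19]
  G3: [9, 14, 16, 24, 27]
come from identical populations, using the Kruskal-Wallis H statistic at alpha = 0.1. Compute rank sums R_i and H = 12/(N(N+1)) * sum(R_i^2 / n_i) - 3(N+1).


Step 1: Combine all N = 13 observations and assign midranks.
sorted (value, group, rank): (9,G3,1), (10,G1,2.5), (10,G2,2.5), (12,G1,4), (14,G3,5), (16,G2,6.5), (16,G3,6.5), (17,G1,8), (18,G2,9), (19,G2,10), (24,G3,11), (27,G1,12.5), (27,G3,12.5)
Step 2: Sum ranks within each group.
R_1 = 27 (n_1 = 4)
R_2 = 28 (n_2 = 4)
R_3 = 36 (n_3 = 5)
Step 3: H = 12/(N(N+1)) * sum(R_i^2/n_i) - 3(N+1)
     = 12/(13*14) * (27^2/4 + 28^2/4 + 36^2/5) - 3*14
     = 0.065934 * 637.45 - 42
     = 0.029670.
Step 4: Ties present; correction factor C = 1 - 18/(13^3 - 13) = 0.991758. Corrected H = 0.029670 / 0.991758 = 0.029917.
Step 5: Under H0, H ~ chi^2(2); p-value = 0.985153.
Step 6: alpha = 0.1. fail to reject H0.

H = 0.0299, df = 2, p = 0.985153, fail to reject H0.


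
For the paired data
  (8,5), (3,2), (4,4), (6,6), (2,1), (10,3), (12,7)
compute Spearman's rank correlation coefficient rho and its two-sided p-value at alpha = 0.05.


Step 1: Rank x and y separately (midranks; no ties here).
rank(x): 8->5, 3->2, 4->3, 6->4, 2->1, 10->6, 12->7
rank(y): 5->5, 2->2, 4->4, 6->6, 1->1, 3->3, 7->7
Step 2: d_i = R_x(i) - R_y(i); compute d_i^2.
  (5-5)^2=0, (2-2)^2=0, (3-4)^2=1, (4-6)^2=4, (1-1)^2=0, (6-3)^2=9, (7-7)^2=0
sum(d^2) = 14.
Step 3: rho = 1 - 6*14 / (7*(7^2 - 1)) = 1 - 84/336 = 0.750000.
Step 4: Under H0, t = rho * sqrt((n-2)/(1-rho^2)) = 2.5355 ~ t(5).
Step 5: Two-sided p-value from the t-distribution with 5 df = 0.052181.
Step 6: alpha = 0.05. fail to reject H0.

rho = 0.7500, p = 0.052181, fail to reject H0 at alpha = 0.05.


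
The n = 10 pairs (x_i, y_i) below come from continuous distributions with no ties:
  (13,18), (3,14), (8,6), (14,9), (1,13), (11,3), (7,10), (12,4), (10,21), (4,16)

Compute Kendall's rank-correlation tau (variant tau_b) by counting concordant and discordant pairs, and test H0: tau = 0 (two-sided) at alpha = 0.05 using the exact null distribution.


Step 1: Enumerate the 45 unordered pairs (i,j) with i<j and classify each by sign(x_j-x_i) * sign(y_j-y_i).
  (1,2):dx=-10,dy=-4->C; (1,3):dx=-5,dy=-12->C; (1,4):dx=+1,dy=-9->D; (1,5):dx=-12,dy=-5->C
  (1,6):dx=-2,dy=-15->C; (1,7):dx=-6,dy=-8->C; (1,8):dx=-1,dy=-14->C; (1,9):dx=-3,dy=+3->D
  (1,10):dx=-9,dy=-2->C; (2,3):dx=+5,dy=-8->D; (2,4):dx=+11,dy=-5->D; (2,5):dx=-2,dy=-1->C
  (2,6):dx=+8,dy=-11->D; (2,7):dx=+4,dy=-4->D; (2,8):dx=+9,dy=-10->D; (2,9):dx=+7,dy=+7->C
  (2,10):dx=+1,dy=+2->C; (3,4):dx=+6,dy=+3->C; (3,5):dx=-7,dy=+7->D; (3,6):dx=+3,dy=-3->D
  (3,7):dx=-1,dy=+4->D; (3,8):dx=+4,dy=-2->D; (3,9):dx=+2,dy=+15->C; (3,10):dx=-4,dy=+10->D
  (4,5):dx=-13,dy=+4->D; (4,6):dx=-3,dy=-6->C; (4,7):dx=-7,dy=+1->D; (4,8):dx=-2,dy=-5->C
  (4,9):dx=-4,dy=+12->D; (4,10):dx=-10,dy=+7->D; (5,6):dx=+10,dy=-10->D; (5,7):dx=+6,dy=-3->D
  (5,8):dx=+11,dy=-9->D; (5,9):dx=+9,dy=+8->C; (5,10):dx=+3,dy=+3->C; (6,7):dx=-4,dy=+7->D
  (6,8):dx=+1,dy=+1->C; (6,9):dx=-1,dy=+18->D; (6,10):dx=-7,dy=+13->D; (7,8):dx=+5,dy=-6->D
  (7,9):dx=+3,dy=+11->C; (7,10):dx=-3,dy=+6->D; (8,9):dx=-2,dy=+17->D; (8,10):dx=-8,dy=+12->D
  (9,10):dx=-6,dy=-5->C
Step 2: C = 19, D = 26, total pairs = 45.
Step 3: tau = (C - D)/(n(n-1)/2) = (19 - 26)/45 = -0.155556.
Step 4: Exact two-sided p-value (enumerate n! = 3628800 permutations of y under H0): p = 0.600654.
Step 5: alpha = 0.05. fail to reject H0.

tau_b = -0.1556 (C=19, D=26), p = 0.600654, fail to reject H0.


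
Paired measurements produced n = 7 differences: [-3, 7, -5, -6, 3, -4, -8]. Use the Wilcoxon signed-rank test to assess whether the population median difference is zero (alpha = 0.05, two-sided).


Step 1: Drop any zero differences (none here) and take |d_i|.
|d| = [3, 7, 5, 6, 3, 4, 8]
Step 2: Midrank |d_i| (ties get averaged ranks).
ranks: |3|->1.5, |7|->6, |5|->4, |6|->5, |3|->1.5, |4|->3, |8|->7
Step 3: Attach original signs; sum ranks with positive sign and with negative sign.
W+ = 6 + 1.5 = 7.5
W- = 1.5 + 4 + 5 + 3 + 7 = 20.5
(Check: W+ + W- = 28 should equal n(n+1)/2 = 28.)
Step 4: Test statistic W = min(W+, W-) = 7.5.
Step 5: Ties in |d|, so use the tie-corrected normal approximation.
        E[W] = n(n+1)/4 = 7*8/4 = 14.
        Tie groups: |d|=3 (t=2); sum(t^3 - t) = 6.
        Var[W] = n(n+1)(2n+1)/24 - sum(t^3-t)/48 = 840/24 - 6/48 = 34.875.
        z = (W - E[W]) / sqrt(Var[W]) = (7.5 - 14) / 5.9055 = -1.1007.
        Two-sided p = 2*Phi(z) = 0.271041.
Step 6: alpha = 0.05. fail to reject H0.

W+ = 7.5, W- = 20.5, W = min = 7.5, p = 0.271041, fail to reject H0.


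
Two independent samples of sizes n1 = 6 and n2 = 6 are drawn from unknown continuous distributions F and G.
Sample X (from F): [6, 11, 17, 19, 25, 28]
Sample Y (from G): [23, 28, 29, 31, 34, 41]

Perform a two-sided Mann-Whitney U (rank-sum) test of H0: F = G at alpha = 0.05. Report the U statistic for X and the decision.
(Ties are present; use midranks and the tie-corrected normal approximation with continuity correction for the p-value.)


Step 1: Combine and sort all 12 observations; assign midranks.
sorted (value, group): (6,X), (11,X), (17,X), (19,X), (23,Y), (25,X), (28,X), (28,Y), (29,Y), (31,Y), (34,Y), (41,Y)
ranks: 6->1, 11->2, 17->3, 19->4, 23->5, 25->6, 28->7.5, 28->7.5, 29->9, 31->10, 34->11, 41->12
Step 2: Rank sum for X: R1 = 1 + 2 + 3 + 4 + 6 + 7.5 = 23.5.
Step 3: U_X = R1 - n1(n1+1)/2 = 23.5 - 6*7/2 = 23.5 - 21 = 2.5.
       U_Y = n1*n2 - U_X = 36 - 2.5 = 33.5.
Step 4: Ties are present, so use the tie-corrected normal approximation (with continuity correction) for the p-value.
Step 5: p-value = 0.016122; compare to alpha = 0.05. reject H0.

U_X = 2.5, p = 0.016122, reject H0 at alpha = 0.05.


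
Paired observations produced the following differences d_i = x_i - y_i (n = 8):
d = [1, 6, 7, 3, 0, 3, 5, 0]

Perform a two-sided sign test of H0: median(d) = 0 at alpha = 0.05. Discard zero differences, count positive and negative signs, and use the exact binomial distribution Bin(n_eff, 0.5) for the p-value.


Step 1: Discard zero differences. Original n = 8; n_eff = number of nonzero differences = 6.
Nonzero differences (with sign): +1, +6, +7, +3, +3, +5
Step 2: Count signs: positive = 6, negative = 0.
Step 3: Under H0: P(positive) = 0.5, so the number of positives S ~ Bin(6, 0.5).
Step 4: Two-sided exact p-value = sum of Bin(6,0.5) probabilities at or below the observed probability = 0.031250.
Step 5: alpha = 0.05. reject H0.

n_eff = 6, pos = 6, neg = 0, p = 0.031250, reject H0.


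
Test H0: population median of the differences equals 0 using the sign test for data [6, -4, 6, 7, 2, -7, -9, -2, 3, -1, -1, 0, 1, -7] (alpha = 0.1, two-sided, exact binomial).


Step 1: Discard zero differences. Original n = 14; n_eff = number of nonzero differences = 13.
Nonzero differences (with sign): +6, -4, +6, +7, +2, -7, -9, -2, +3, -1, -1, +1, -7
Step 2: Count signs: positive = 6, negative = 7.
Step 3: Under H0: P(positive) = 0.5, so the number of positives S ~ Bin(13, 0.5).
Step 4: Two-sided exact p-value = sum of Bin(13,0.5) probabilities at or below the observed probability = 1.000000.
Step 5: alpha = 0.1. fail to reject H0.

n_eff = 13, pos = 6, neg = 7, p = 1.000000, fail to reject H0.


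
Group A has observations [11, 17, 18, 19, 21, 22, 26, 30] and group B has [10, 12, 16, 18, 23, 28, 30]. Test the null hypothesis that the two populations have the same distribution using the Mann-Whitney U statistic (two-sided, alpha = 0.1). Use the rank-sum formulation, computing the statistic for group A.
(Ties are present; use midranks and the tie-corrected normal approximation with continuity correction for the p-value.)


Step 1: Combine and sort all 15 observations; assign midranks.
sorted (value, group): (10,Y), (11,X), (12,Y), (16,Y), (17,X), (18,X), (18,Y), (19,X), (21,X), (22,X), (23,Y), (26,X), (28,Y), (30,X), (30,Y)
ranks: 10->1, 11->2, 12->3, 16->4, 17->5, 18->6.5, 18->6.5, 19->8, 21->9, 22->10, 23->11, 26->12, 28->13, 30->14.5, 30->14.5
Step 2: Rank sum for X: R1 = 2 + 5 + 6.5 + 8 + 9 + 10 + 12 + 14.5 = 67.
Step 3: U_X = R1 - n1(n1+1)/2 = 67 - 8*9/2 = 67 - 36 = 31.
       U_Y = n1*n2 - U_X = 56 - 31 = 25.
Step 4: Ties are present, so use the tie-corrected normal approximation (with continuity correction) for the p-value.
Step 5: p-value = 0.771941; compare to alpha = 0.1. fail to reject H0.

U_X = 31, p = 0.771941, fail to reject H0 at alpha = 0.1.


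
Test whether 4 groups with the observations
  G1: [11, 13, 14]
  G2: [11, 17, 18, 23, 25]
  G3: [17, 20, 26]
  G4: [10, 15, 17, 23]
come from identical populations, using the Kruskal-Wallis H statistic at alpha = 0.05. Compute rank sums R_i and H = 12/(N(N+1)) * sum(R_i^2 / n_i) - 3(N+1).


Step 1: Combine all N = 15 observations and assign midranks.
sorted (value, group, rank): (10,G4,1), (11,G1,2.5), (11,G2,2.5), (13,G1,4), (14,G1,5), (15,G4,6), (17,G2,8), (17,G3,8), (17,G4,8), (18,G2,10), (20,G3,11), (23,G2,12.5), (23,G4,12.5), (25,G2,14), (26,G3,15)
Step 2: Sum ranks within each group.
R_1 = 11.5 (n_1 = 3)
R_2 = 47 (n_2 = 5)
R_3 = 34 (n_3 = 3)
R_4 = 27.5 (n_4 = 4)
Step 3: H = 12/(N(N+1)) * sum(R_i^2/n_i) - 3(N+1)
     = 12/(15*16) * (11.5^2/3 + 47^2/5 + 34^2/3 + 27.5^2/4) - 3*16
     = 0.050000 * 1060.28 - 48
     = 5.013958.
Step 4: Ties present; correction factor C = 1 - 36/(15^3 - 15) = 0.989286. Corrected H = 5.013958 / 0.989286 = 5.068261.
Step 5: Under H0, H ~ chi^2(3); p-value = 0.166866.
Step 6: alpha = 0.05. fail to reject H0.

H = 5.0683, df = 3, p = 0.166866, fail to reject H0.


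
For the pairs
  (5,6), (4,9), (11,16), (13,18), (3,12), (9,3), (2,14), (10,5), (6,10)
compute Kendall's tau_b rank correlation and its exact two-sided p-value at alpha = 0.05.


Step 1: Enumerate the 36 unordered pairs (i,j) with i<j and classify each by sign(x_j-x_i) * sign(y_j-y_i).
  (1,2):dx=-1,dy=+3->D; (1,3):dx=+6,dy=+10->C; (1,4):dx=+8,dy=+12->C; (1,5):dx=-2,dy=+6->D
  (1,6):dx=+4,dy=-3->D; (1,7):dx=-3,dy=+8->D; (1,8):dx=+5,dy=-1->D; (1,9):dx=+1,dy=+4->C
  (2,3):dx=+7,dy=+7->C; (2,4):dx=+9,dy=+9->C; (2,5):dx=-1,dy=+3->D; (2,6):dx=+5,dy=-6->D
  (2,7):dx=-2,dy=+5->D; (2,8):dx=+6,dy=-4->D; (2,9):dx=+2,dy=+1->C; (3,4):dx=+2,dy=+2->C
  (3,5):dx=-8,dy=-4->C; (3,6):dx=-2,dy=-13->C; (3,7):dx=-9,dy=-2->C; (3,8):dx=-1,dy=-11->C
  (3,9):dx=-5,dy=-6->C; (4,5):dx=-10,dy=-6->C; (4,6):dx=-4,dy=-15->C; (4,7):dx=-11,dy=-4->C
  (4,8):dx=-3,dy=-13->C; (4,9):dx=-7,dy=-8->C; (5,6):dx=+6,dy=-9->D; (5,7):dx=-1,dy=+2->D
  (5,8):dx=+7,dy=-7->D; (5,9):dx=+3,dy=-2->D; (6,7):dx=-7,dy=+11->D; (6,8):dx=+1,dy=+2->C
  (6,9):dx=-3,dy=+7->D; (7,8):dx=+8,dy=-9->D; (7,9):dx=+4,dy=-4->D; (8,9):dx=-4,dy=+5->D
Step 2: C = 18, D = 18, total pairs = 36.
Step 3: tau = (C - D)/(n(n-1)/2) = (18 - 18)/36 = 0.000000.
Step 4: Exact two-sided p-value (enumerate n! = 362880 permutations of y under H0): p = 1.000000.
Step 5: alpha = 0.05. fail to reject H0.

tau_b = 0.0000 (C=18, D=18), p = 1.000000, fail to reject H0.


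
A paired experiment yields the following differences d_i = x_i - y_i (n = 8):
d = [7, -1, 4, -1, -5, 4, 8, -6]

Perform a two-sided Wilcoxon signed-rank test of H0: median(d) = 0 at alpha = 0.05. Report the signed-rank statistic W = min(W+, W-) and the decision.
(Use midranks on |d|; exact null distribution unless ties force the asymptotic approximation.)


Step 1: Drop any zero differences (none here) and take |d_i|.
|d| = [7, 1, 4, 1, 5, 4, 8, 6]
Step 2: Midrank |d_i| (ties get averaged ranks).
ranks: |7|->7, |1|->1.5, |4|->3.5, |1|->1.5, |5|->5, |4|->3.5, |8|->8, |6|->6
Step 3: Attach original signs; sum ranks with positive sign and with negative sign.
W+ = 7 + 3.5 + 3.5 + 8 = 22
W- = 1.5 + 1.5 + 5 + 6 = 14
(Check: W+ + W- = 36 should equal n(n+1)/2 = 36.)
Step 4: Test statistic W = min(W+, W-) = 14.
Step 5: Ties in |d|, so use the tie-corrected normal approximation.
        E[W] = n(n+1)/4 = 8*9/4 = 18.
        Tie groups: |d|=1 (t=2), |d|=4 (t=2); sum(t^3 - t) = 12.
        Var[W] = n(n+1)(2n+1)/24 - sum(t^3-t)/48 = 1224/24 - 12/48 = 50.75.
        z = (W - E[W]) / sqrt(Var[W]) = (14 - 18) / 7.1239 = -0.5615.
        Two-sided p = 2*Phi(z) = 0.574464.
Step 6: alpha = 0.05. fail to reject H0.

W+ = 22, W- = 14, W = min = 14, p = 0.574464, fail to reject H0.


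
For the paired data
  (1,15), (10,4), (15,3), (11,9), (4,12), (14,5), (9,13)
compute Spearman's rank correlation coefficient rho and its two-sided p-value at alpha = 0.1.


Step 1: Rank x and y separately (midranks; no ties here).
rank(x): 1->1, 10->4, 15->7, 11->5, 4->2, 14->6, 9->3
rank(y): 15->7, 4->2, 3->1, 9->4, 12->5, 5->3, 13->6
Step 2: d_i = R_x(i) - R_y(i); compute d_i^2.
  (1-7)^2=36, (4-2)^2=4, (7-1)^2=36, (5-4)^2=1, (2-5)^2=9, (6-3)^2=9, (3-6)^2=9
sum(d^2) = 104.
Step 3: rho = 1 - 6*104 / (7*(7^2 - 1)) = 1 - 624/336 = -0.857143.
Step 4: Under H0, t = rho * sqrt((n-2)/(1-rho^2)) = -3.7210 ~ t(5).
Step 5: Two-sided p-value from the t-distribution with 5 df = 0.013697.
Step 6: alpha = 0.1. reject H0.

rho = -0.8571, p = 0.013697, reject H0 at alpha = 0.1.


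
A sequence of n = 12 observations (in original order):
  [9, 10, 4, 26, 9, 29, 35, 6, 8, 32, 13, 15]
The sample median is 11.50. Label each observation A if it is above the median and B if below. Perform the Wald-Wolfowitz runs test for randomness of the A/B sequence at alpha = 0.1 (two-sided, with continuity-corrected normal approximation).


Step 1: Compute median = 11.50; label A = above, B = below.
Labels in order: BBBABAABBAAA  (n_A = 6, n_B = 6)
Step 2: Count runs R = 6.
Step 3: Under H0 (random ordering), E[R] = 2*n_A*n_B/(n_A+n_B) + 1 = 2*6*6/12 + 1 = 7.0000.
        Var[R] = 2*n_A*n_B*(2*n_A*n_B - n_A - n_B) / ((n_A+n_B)^2 * (n_A+n_B-1)) = 4320/1584 = 2.7273.
        SD[R] = 1.6514.
Step 4: Continuity-corrected z = (R + 0.5 - E[R]) / SD[R] = (6 + 0.5 - 7.0000) / 1.6514 = -0.3028.
Step 5: Two-sided p-value via normal approximation = 2*(1 - Phi(|z|)) = 0.762069.
Step 6: alpha = 0.1. fail to reject H0.

R = 6, z = -0.3028, p = 0.762069, fail to reject H0.


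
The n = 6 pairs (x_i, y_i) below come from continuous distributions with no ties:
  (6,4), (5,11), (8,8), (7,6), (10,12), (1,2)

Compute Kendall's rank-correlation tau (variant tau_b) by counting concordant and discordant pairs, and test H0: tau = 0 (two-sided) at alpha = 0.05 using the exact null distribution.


Step 1: Enumerate the 15 unordered pairs (i,j) with i<j and classify each by sign(x_j-x_i) * sign(y_j-y_i).
  (1,2):dx=-1,dy=+7->D; (1,3):dx=+2,dy=+4->C; (1,4):dx=+1,dy=+2->C; (1,5):dx=+4,dy=+8->C
  (1,6):dx=-5,dy=-2->C; (2,3):dx=+3,dy=-3->D; (2,4):dx=+2,dy=-5->D; (2,5):dx=+5,dy=+1->C
  (2,6):dx=-4,dy=-9->C; (3,4):dx=-1,dy=-2->C; (3,5):dx=+2,dy=+4->C; (3,6):dx=-7,dy=-6->C
  (4,5):dx=+3,dy=+6->C; (4,6):dx=-6,dy=-4->C; (5,6):dx=-9,dy=-10->C
Step 2: C = 12, D = 3, total pairs = 15.
Step 3: tau = (C - D)/(n(n-1)/2) = (12 - 3)/15 = 0.600000.
Step 4: Exact two-sided p-value (enumerate n! = 720 permutations of y under H0): p = 0.136111.
Step 5: alpha = 0.05. fail to reject H0.

tau_b = 0.6000 (C=12, D=3), p = 0.136111, fail to reject H0.


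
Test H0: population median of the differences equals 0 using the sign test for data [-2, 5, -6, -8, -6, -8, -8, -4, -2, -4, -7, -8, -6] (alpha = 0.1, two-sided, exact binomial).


Step 1: Discard zero differences. Original n = 13; n_eff = number of nonzero differences = 13.
Nonzero differences (with sign): -2, +5, -6, -8, -6, -8, -8, -4, -2, -4, -7, -8, -6
Step 2: Count signs: positive = 1, negative = 12.
Step 3: Under H0: P(positive) = 0.5, so the number of positives S ~ Bin(13, 0.5).
Step 4: Two-sided exact p-value = sum of Bin(13,0.5) probabilities at or below the observed probability = 0.003418.
Step 5: alpha = 0.1. reject H0.

n_eff = 13, pos = 1, neg = 12, p = 0.003418, reject H0.


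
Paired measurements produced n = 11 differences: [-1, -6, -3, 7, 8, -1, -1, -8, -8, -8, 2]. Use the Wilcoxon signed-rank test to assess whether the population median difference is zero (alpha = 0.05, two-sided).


Step 1: Drop any zero differences (none here) and take |d_i|.
|d| = [1, 6, 3, 7, 8, 1, 1, 8, 8, 8, 2]
Step 2: Midrank |d_i| (ties get averaged ranks).
ranks: |1|->2, |6|->6, |3|->5, |7|->7, |8|->9.5, |1|->2, |1|->2, |8|->9.5, |8|->9.5, |8|->9.5, |2|->4
Step 3: Attach original signs; sum ranks with positive sign and with negative sign.
W+ = 7 + 9.5 + 4 = 20.5
W- = 2 + 6 + 5 + 2 + 2 + 9.5 + 9.5 + 9.5 = 45.5
(Check: W+ + W- = 66 should equal n(n+1)/2 = 66.)
Step 4: Test statistic W = min(W+, W-) = 20.5.
Step 5: Ties in |d|, so use the tie-corrected normal approximation.
        E[W] = n(n+1)/4 = 11*12/4 = 33.
        Tie groups: |d|=1 (t=3), |d|=8 (t=4); sum(t^3 - t) = 84.
        Var[W] = n(n+1)(2n+1)/24 - sum(t^3-t)/48 = 3036/24 - 84/48 = 124.75.
        z = (W - E[W]) / sqrt(Var[W]) = (20.5 - 33) / 11.1692 = -1.1192.
        Two-sided p = 2*Phi(z) = 0.263075.
Step 6: alpha = 0.05. fail to reject H0.

W+ = 20.5, W- = 45.5, W = min = 20.5, p = 0.263075, fail to reject H0.


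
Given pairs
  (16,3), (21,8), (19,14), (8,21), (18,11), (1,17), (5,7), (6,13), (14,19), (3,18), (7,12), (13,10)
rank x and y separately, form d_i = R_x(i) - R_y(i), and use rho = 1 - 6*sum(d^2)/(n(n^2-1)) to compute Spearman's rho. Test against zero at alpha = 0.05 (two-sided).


Step 1: Rank x and y separately (midranks; no ties here).
rank(x): 16->9, 21->12, 19->11, 8->6, 18->10, 1->1, 5->3, 6->4, 14->8, 3->2, 7->5, 13->7
rank(y): 3->1, 8->3, 14->8, 21->12, 11->5, 17->9, 7->2, 13->7, 19->11, 18->10, 12->6, 10->4
Step 2: d_i = R_x(i) - R_y(i); compute d_i^2.
  (9-1)^2=64, (12-3)^2=81, (11-8)^2=9, (6-12)^2=36, (10-5)^2=25, (1-9)^2=64, (3-2)^2=1, (4-7)^2=9, (8-11)^2=9, (2-10)^2=64, (5-6)^2=1, (7-4)^2=9
sum(d^2) = 372.
Step 3: rho = 1 - 6*372 / (12*(12^2 - 1)) = 1 - 2232/1716 = -0.300699.
Step 4: Under H0, t = rho * sqrt((n-2)/(1-rho^2)) = -0.9970 ~ t(10).
Step 5: Two-sided p-value from the t-distribution with 10 df = 0.342260.
Step 6: alpha = 0.05. fail to reject H0.

rho = -0.3007, p = 0.342260, fail to reject H0 at alpha = 0.05.


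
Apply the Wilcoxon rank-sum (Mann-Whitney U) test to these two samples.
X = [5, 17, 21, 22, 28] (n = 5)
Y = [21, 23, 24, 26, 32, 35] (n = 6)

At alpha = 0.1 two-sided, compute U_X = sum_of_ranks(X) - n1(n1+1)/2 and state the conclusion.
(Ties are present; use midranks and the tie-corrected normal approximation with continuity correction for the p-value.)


Step 1: Combine and sort all 11 observations; assign midranks.
sorted (value, group): (5,X), (17,X), (21,X), (21,Y), (22,X), (23,Y), (24,Y), (26,Y), (28,X), (32,Y), (35,Y)
ranks: 5->1, 17->2, 21->3.5, 21->3.5, 22->5, 23->6, 24->7, 26->8, 28->9, 32->10, 35->11
Step 2: Rank sum for X: R1 = 1 + 2 + 3.5 + 5 + 9 = 20.5.
Step 3: U_X = R1 - n1(n1+1)/2 = 20.5 - 5*6/2 = 20.5 - 15 = 5.5.
       U_Y = n1*n2 - U_X = 30 - 5.5 = 24.5.
Step 4: Ties are present, so use the tie-corrected normal approximation (with continuity correction) for the p-value.
Step 5: p-value = 0.099576; compare to alpha = 0.1. reject H0.

U_X = 5.5, p = 0.099576, reject H0 at alpha = 0.1.


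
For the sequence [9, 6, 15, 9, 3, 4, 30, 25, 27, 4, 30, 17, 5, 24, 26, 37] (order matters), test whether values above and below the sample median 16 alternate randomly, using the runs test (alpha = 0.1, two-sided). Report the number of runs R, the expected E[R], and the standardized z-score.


Step 1: Compute median = 16; label A = above, B = below.
Labels in order: BBBBBBAAABAABAAA  (n_A = 8, n_B = 8)
Step 2: Count runs R = 6.
Step 3: Under H0 (random ordering), E[R] = 2*n_A*n_B/(n_A+n_B) + 1 = 2*8*8/16 + 1 = 9.0000.
        Var[R] = 2*n_A*n_B*(2*n_A*n_B - n_A - n_B) / ((n_A+n_B)^2 * (n_A+n_B-1)) = 14336/3840 = 3.7333.
        SD[R] = 1.9322.
Step 4: Continuity-corrected z = (R + 0.5 - E[R]) / SD[R] = (6 + 0.5 - 9.0000) / 1.9322 = -1.2939.
Step 5: Two-sided p-value via normal approximation = 2*(1 - Phi(|z|)) = 0.195709.
Step 6: alpha = 0.1. fail to reject H0.

R = 6, z = -1.2939, p = 0.195709, fail to reject H0.


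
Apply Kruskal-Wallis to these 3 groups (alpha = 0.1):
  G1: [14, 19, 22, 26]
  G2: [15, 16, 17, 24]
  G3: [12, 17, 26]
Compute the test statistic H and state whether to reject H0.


Step 1: Combine all N = 11 observations and assign midranks.
sorted (value, group, rank): (12,G3,1), (14,G1,2), (15,G2,3), (16,G2,4), (17,G2,5.5), (17,G3,5.5), (19,G1,7), (22,G1,8), (24,G2,9), (26,G1,10.5), (26,G3,10.5)
Step 2: Sum ranks within each group.
R_1 = 27.5 (n_1 = 4)
R_2 = 21.5 (n_2 = 4)
R_3 = 17 (n_3 = 3)
Step 3: H = 12/(N(N+1)) * sum(R_i^2/n_i) - 3(N+1)
     = 12/(11*12) * (27.5^2/4 + 21.5^2/4 + 17^2/3) - 3*12
     = 0.090909 * 400.958 - 36
     = 0.450758.
Step 4: Ties present; correction factor C = 1 - 12/(11^3 - 11) = 0.990909. Corrected H = 0.450758 / 0.990909 = 0.454893.
Step 5: Under H0, H ~ chi^2(2); p-value = 0.796565.
Step 6: alpha = 0.1. fail to reject H0.

H = 0.4549, df = 2, p = 0.796565, fail to reject H0.


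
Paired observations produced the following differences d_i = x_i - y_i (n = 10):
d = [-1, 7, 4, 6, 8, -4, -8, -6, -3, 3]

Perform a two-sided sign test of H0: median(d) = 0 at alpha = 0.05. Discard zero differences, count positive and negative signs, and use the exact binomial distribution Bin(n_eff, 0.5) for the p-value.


Step 1: Discard zero differences. Original n = 10; n_eff = number of nonzero differences = 10.
Nonzero differences (with sign): -1, +7, +4, +6, +8, -4, -8, -6, -3, +3
Step 2: Count signs: positive = 5, negative = 5.
Step 3: Under H0: P(positive) = 0.5, so the number of positives S ~ Bin(10, 0.5).
Step 4: Two-sided exact p-value = sum of Bin(10,0.5) probabilities at or below the observed probability = 1.000000.
Step 5: alpha = 0.05. fail to reject H0.

n_eff = 10, pos = 5, neg = 5, p = 1.000000, fail to reject H0.


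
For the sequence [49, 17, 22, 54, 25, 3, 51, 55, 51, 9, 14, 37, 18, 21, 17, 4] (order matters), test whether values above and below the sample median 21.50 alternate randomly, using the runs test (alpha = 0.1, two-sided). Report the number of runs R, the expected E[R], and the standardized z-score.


Step 1: Compute median = 21.50; label A = above, B = below.
Labels in order: ABAAABAAABBABBBB  (n_A = 8, n_B = 8)
Step 2: Count runs R = 8.
Step 3: Under H0 (random ordering), E[R] = 2*n_A*n_B/(n_A+n_B) + 1 = 2*8*8/16 + 1 = 9.0000.
        Var[R] = 2*n_A*n_B*(2*n_A*n_B - n_A - n_B) / ((n_A+n_B)^2 * (n_A+n_B-1)) = 14336/3840 = 3.7333.
        SD[R] = 1.9322.
Step 4: Continuity-corrected z = (R + 0.5 - E[R]) / SD[R] = (8 + 0.5 - 9.0000) / 1.9322 = -0.2588.
Step 5: Two-sided p-value via normal approximation = 2*(1 - Phi(|z|)) = 0.795809.
Step 6: alpha = 0.1. fail to reject H0.

R = 8, z = -0.2588, p = 0.795809, fail to reject H0.


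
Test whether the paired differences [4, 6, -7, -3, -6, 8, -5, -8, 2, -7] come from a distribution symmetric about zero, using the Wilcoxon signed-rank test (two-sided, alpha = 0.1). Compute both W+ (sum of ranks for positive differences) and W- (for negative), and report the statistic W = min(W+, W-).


Step 1: Drop any zero differences (none here) and take |d_i|.
|d| = [4, 6, 7, 3, 6, 8, 5, 8, 2, 7]
Step 2: Midrank |d_i| (ties get averaged ranks).
ranks: |4|->3, |6|->5.5, |7|->7.5, |3|->2, |6|->5.5, |8|->9.5, |5|->4, |8|->9.5, |2|->1, |7|->7.5
Step 3: Attach original signs; sum ranks with positive sign and with negative sign.
W+ = 3 + 5.5 + 9.5 + 1 = 19
W- = 7.5 + 2 + 5.5 + 4 + 9.5 + 7.5 = 36
(Check: W+ + W- = 55 should equal n(n+1)/2 = 55.)
Step 4: Test statistic W = min(W+, W-) = 19.
Step 5: Ties in |d|, so use the tie-corrected normal approximation.
        E[W] = n(n+1)/4 = 10*11/4 = 27.5.
        Tie groups: |d|=6 (t=2), |d|=7 (t=2), |d|=8 (t=2); sum(t^3 - t) = 18.
        Var[W] = n(n+1)(2n+1)/24 - sum(t^3-t)/48 = 2310/24 - 18/48 = 95.875.
        z = (W - E[W]) / sqrt(Var[W]) = (19 - 27.5) / 9.7916 = -0.8681.
        Two-sided p = 2*Phi(z) = 0.385343.
Step 6: alpha = 0.1. fail to reject H0.

W+ = 19, W- = 36, W = min = 19, p = 0.385343, fail to reject H0.


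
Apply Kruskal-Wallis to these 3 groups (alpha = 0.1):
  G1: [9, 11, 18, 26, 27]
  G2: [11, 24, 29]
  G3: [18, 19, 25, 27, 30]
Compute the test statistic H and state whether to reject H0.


Step 1: Combine all N = 13 observations and assign midranks.
sorted (value, group, rank): (9,G1,1), (11,G1,2.5), (11,G2,2.5), (18,G1,4.5), (18,G3,4.5), (19,G3,6), (24,G2,7), (25,G3,8), (26,G1,9), (27,G1,10.5), (27,G3,10.5), (29,G2,12), (30,G3,13)
Step 2: Sum ranks within each group.
R_1 = 27.5 (n_1 = 5)
R_2 = 21.5 (n_2 = 3)
R_3 = 42 (n_3 = 5)
Step 3: H = 12/(N(N+1)) * sum(R_i^2/n_i) - 3(N+1)
     = 12/(13*14) * (27.5^2/5 + 21.5^2/3 + 42^2/5) - 3*14
     = 0.065934 * 658.133 - 42
     = 1.393407.
Step 4: Ties present; correction factor C = 1 - 18/(13^3 - 13) = 0.991758. Corrected H = 1.393407 / 0.991758 = 1.404986.
Step 5: Under H0, H ~ chi^2(2); p-value = 0.495349.
Step 6: alpha = 0.1. fail to reject H0.

H = 1.4050, df = 2, p = 0.495349, fail to reject H0.


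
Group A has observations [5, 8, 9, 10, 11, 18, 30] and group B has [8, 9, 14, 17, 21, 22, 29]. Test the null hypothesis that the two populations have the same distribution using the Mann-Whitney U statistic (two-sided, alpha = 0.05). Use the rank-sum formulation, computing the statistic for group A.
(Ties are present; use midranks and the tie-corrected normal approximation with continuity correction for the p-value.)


Step 1: Combine and sort all 14 observations; assign midranks.
sorted (value, group): (5,X), (8,X), (8,Y), (9,X), (9,Y), (10,X), (11,X), (14,Y), (17,Y), (18,X), (21,Y), (22,Y), (29,Y), (30,X)
ranks: 5->1, 8->2.5, 8->2.5, 9->4.5, 9->4.5, 10->6, 11->7, 14->8, 17->9, 18->10, 21->11, 22->12, 29->13, 30->14
Step 2: Rank sum for X: R1 = 1 + 2.5 + 4.5 + 6 + 7 + 10 + 14 = 45.
Step 3: U_X = R1 - n1(n1+1)/2 = 45 - 7*8/2 = 45 - 28 = 17.
       U_Y = n1*n2 - U_X = 49 - 17 = 32.
Step 4: Ties are present, so use the tie-corrected normal approximation (with continuity correction) for the p-value.
Step 5: p-value = 0.370039; compare to alpha = 0.05. fail to reject H0.

U_X = 17, p = 0.370039, fail to reject H0 at alpha = 0.05.


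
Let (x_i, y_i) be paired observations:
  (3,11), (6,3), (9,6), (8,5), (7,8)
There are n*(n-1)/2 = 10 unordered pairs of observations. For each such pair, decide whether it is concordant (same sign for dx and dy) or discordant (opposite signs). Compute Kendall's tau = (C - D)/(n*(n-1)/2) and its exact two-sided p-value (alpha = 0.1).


Step 1: Enumerate the 10 unordered pairs (i,j) with i<j and classify each by sign(x_j-x_i) * sign(y_j-y_i).
  (1,2):dx=+3,dy=-8->D; (1,3):dx=+6,dy=-5->D; (1,4):dx=+5,dy=-6->D; (1,5):dx=+4,dy=-3->D
  (2,3):dx=+3,dy=+3->C; (2,4):dx=+2,dy=+2->C; (2,5):dx=+1,dy=+5->C; (3,4):dx=-1,dy=-1->C
  (3,5):dx=-2,dy=+2->D; (4,5):dx=-1,dy=+3->D
Step 2: C = 4, D = 6, total pairs = 10.
Step 3: tau = (C - D)/(n(n-1)/2) = (4 - 6)/10 = -0.200000.
Step 4: Exact two-sided p-value (enumerate n! = 120 permutations of y under H0): p = 0.816667.
Step 5: alpha = 0.1. fail to reject H0.

tau_b = -0.2000 (C=4, D=6), p = 0.816667, fail to reject H0.


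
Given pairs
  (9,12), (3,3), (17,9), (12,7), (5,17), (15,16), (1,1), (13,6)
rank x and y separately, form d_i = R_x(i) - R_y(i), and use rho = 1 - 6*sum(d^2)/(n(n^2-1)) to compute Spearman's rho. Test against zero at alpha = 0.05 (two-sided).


Step 1: Rank x and y separately (midranks; no ties here).
rank(x): 9->4, 3->2, 17->8, 12->5, 5->3, 15->7, 1->1, 13->6
rank(y): 12->6, 3->2, 9->5, 7->4, 17->8, 16->7, 1->1, 6->3
Step 2: d_i = R_x(i) - R_y(i); compute d_i^2.
  (4-6)^2=4, (2-2)^2=0, (8-5)^2=9, (5-4)^2=1, (3-8)^2=25, (7-7)^2=0, (1-1)^2=0, (6-3)^2=9
sum(d^2) = 48.
Step 3: rho = 1 - 6*48 / (8*(8^2 - 1)) = 1 - 288/504 = 0.428571.
Step 4: Under H0, t = rho * sqrt((n-2)/(1-rho^2)) = 1.1619 ~ t(6).
Step 5: Two-sided p-value from the t-distribution with 6 df = 0.289403.
Step 6: alpha = 0.05. fail to reject H0.

rho = 0.4286, p = 0.289403, fail to reject H0 at alpha = 0.05.


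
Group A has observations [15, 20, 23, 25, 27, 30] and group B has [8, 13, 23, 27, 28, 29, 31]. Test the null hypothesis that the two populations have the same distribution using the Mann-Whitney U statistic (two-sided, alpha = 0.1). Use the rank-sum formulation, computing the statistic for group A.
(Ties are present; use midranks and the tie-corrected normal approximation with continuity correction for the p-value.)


Step 1: Combine and sort all 13 observations; assign midranks.
sorted (value, group): (8,Y), (13,Y), (15,X), (20,X), (23,X), (23,Y), (25,X), (27,X), (27,Y), (28,Y), (29,Y), (30,X), (31,Y)
ranks: 8->1, 13->2, 15->3, 20->4, 23->5.5, 23->5.5, 25->7, 27->8.5, 27->8.5, 28->10, 29->11, 30->12, 31->13
Step 2: Rank sum for X: R1 = 3 + 4 + 5.5 + 7 + 8.5 + 12 = 40.
Step 3: U_X = R1 - n1(n1+1)/2 = 40 - 6*7/2 = 40 - 21 = 19.
       U_Y = n1*n2 - U_X = 42 - 19 = 23.
Step 4: Ties are present, so use the tie-corrected normal approximation (with continuity correction) for the p-value.
Step 5: p-value = 0.829863; compare to alpha = 0.1. fail to reject H0.

U_X = 19, p = 0.829863, fail to reject H0 at alpha = 0.1.


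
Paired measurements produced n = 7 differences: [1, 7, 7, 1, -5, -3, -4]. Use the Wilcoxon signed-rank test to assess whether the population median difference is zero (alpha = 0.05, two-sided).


Step 1: Drop any zero differences (none here) and take |d_i|.
|d| = [1, 7, 7, 1, 5, 3, 4]
Step 2: Midrank |d_i| (ties get averaged ranks).
ranks: |1|->1.5, |7|->6.5, |7|->6.5, |1|->1.5, |5|->5, |3|->3, |4|->4
Step 3: Attach original signs; sum ranks with positive sign and with negative sign.
W+ = 1.5 + 6.5 + 6.5 + 1.5 = 16
W- = 5 + 3 + 4 = 12
(Check: W+ + W- = 28 should equal n(n+1)/2 = 28.)
Step 4: Test statistic W = min(W+, W-) = 12.
Step 5: Ties in |d|, so use the tie-corrected normal approximation.
        E[W] = n(n+1)/4 = 7*8/4 = 14.
        Tie groups: |d|=1 (t=2), |d|=7 (t=2); sum(t^3 - t) = 12.
        Var[W] = n(n+1)(2n+1)/24 - sum(t^3-t)/48 = 840/24 - 12/48 = 34.75.
        z = (W - E[W]) / sqrt(Var[W]) = (12 - 14) / 5.8949 = -0.3393.
        Two-sided p = 2*Phi(z) = 0.734402.
Step 6: alpha = 0.05. fail to reject H0.

W+ = 16, W- = 12, W = min = 12, p = 0.734402, fail to reject H0.


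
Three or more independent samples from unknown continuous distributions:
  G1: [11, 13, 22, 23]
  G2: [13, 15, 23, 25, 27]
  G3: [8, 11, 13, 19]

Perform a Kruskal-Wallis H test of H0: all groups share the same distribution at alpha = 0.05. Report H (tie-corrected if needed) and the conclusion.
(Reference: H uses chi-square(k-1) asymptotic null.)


Step 1: Combine all N = 13 observations and assign midranks.
sorted (value, group, rank): (8,G3,1), (11,G1,2.5), (11,G3,2.5), (13,G1,5), (13,G2,5), (13,G3,5), (15,G2,7), (19,G3,8), (22,G1,9), (23,G1,10.5), (23,G2,10.5), (25,G2,12), (27,G2,13)
Step 2: Sum ranks within each group.
R_1 = 27 (n_1 = 4)
R_2 = 47.5 (n_2 = 5)
R_3 = 16.5 (n_3 = 4)
Step 3: H = 12/(N(N+1)) * sum(R_i^2/n_i) - 3(N+1)
     = 12/(13*14) * (27^2/4 + 47.5^2/5 + 16.5^2/4) - 3*14
     = 0.065934 * 701.562 - 42
     = 4.256868.
Step 4: Ties present; correction factor C = 1 - 36/(13^3 - 13) = 0.983516. Corrected H = 4.256868 / 0.983516 = 4.328212.
Step 5: Under H0, H ~ chi^2(2); p-value = 0.114853.
Step 6: alpha = 0.05. fail to reject H0.

H = 4.3282, df = 2, p = 0.114853, fail to reject H0.


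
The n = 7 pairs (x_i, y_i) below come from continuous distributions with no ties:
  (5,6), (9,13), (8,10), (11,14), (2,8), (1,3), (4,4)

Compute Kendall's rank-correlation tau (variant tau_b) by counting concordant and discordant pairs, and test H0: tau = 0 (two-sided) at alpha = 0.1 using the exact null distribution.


Step 1: Enumerate the 21 unordered pairs (i,j) with i<j and classify each by sign(x_j-x_i) * sign(y_j-y_i).
  (1,2):dx=+4,dy=+7->C; (1,3):dx=+3,dy=+4->C; (1,4):dx=+6,dy=+8->C; (1,5):dx=-3,dy=+2->D
  (1,6):dx=-4,dy=-3->C; (1,7):dx=-1,dy=-2->C; (2,3):dx=-1,dy=-3->C; (2,4):dx=+2,dy=+1->C
  (2,5):dx=-7,dy=-5->C; (2,6):dx=-8,dy=-10->C; (2,7):dx=-5,dy=-9->C; (3,4):dx=+3,dy=+4->C
  (3,5):dx=-6,dy=-2->C; (3,6):dx=-7,dy=-7->C; (3,7):dx=-4,dy=-6->C; (4,5):dx=-9,dy=-6->C
  (4,6):dx=-10,dy=-11->C; (4,7):dx=-7,dy=-10->C; (5,6):dx=-1,dy=-5->C; (5,7):dx=+2,dy=-4->D
  (6,7):dx=+3,dy=+1->C
Step 2: C = 19, D = 2, total pairs = 21.
Step 3: tau = (C - D)/(n(n-1)/2) = (19 - 2)/21 = 0.809524.
Step 4: Exact two-sided p-value (enumerate n! = 5040 permutations of y under H0): p = 0.010714.
Step 5: alpha = 0.1. reject H0.

tau_b = 0.8095 (C=19, D=2), p = 0.010714, reject H0.
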